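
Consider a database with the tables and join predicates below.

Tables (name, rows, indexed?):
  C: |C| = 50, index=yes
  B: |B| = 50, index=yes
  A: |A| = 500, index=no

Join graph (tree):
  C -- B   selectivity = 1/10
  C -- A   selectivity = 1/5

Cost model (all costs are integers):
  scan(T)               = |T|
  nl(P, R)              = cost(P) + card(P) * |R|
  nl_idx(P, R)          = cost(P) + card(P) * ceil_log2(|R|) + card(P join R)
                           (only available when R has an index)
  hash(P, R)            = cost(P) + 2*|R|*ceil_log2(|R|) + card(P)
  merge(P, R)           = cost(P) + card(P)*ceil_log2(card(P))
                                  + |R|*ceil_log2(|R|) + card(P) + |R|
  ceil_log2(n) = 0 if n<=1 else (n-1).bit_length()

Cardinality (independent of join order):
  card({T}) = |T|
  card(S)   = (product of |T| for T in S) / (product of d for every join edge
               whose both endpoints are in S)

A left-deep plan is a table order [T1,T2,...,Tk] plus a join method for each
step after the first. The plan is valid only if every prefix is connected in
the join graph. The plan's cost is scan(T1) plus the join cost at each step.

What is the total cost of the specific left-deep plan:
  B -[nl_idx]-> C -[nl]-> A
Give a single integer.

125600

step 1: scan B: cost=50, card=50
step 2: join C via nl_idx
    card(P join C) = 50*50/(10) = 250
    cost = 50 + 50*6 + 250 = 600
step 3: join A via nl
    card(P join A) = 250*500/(5) = 25000
    cost = 600 + 250*500 = 125600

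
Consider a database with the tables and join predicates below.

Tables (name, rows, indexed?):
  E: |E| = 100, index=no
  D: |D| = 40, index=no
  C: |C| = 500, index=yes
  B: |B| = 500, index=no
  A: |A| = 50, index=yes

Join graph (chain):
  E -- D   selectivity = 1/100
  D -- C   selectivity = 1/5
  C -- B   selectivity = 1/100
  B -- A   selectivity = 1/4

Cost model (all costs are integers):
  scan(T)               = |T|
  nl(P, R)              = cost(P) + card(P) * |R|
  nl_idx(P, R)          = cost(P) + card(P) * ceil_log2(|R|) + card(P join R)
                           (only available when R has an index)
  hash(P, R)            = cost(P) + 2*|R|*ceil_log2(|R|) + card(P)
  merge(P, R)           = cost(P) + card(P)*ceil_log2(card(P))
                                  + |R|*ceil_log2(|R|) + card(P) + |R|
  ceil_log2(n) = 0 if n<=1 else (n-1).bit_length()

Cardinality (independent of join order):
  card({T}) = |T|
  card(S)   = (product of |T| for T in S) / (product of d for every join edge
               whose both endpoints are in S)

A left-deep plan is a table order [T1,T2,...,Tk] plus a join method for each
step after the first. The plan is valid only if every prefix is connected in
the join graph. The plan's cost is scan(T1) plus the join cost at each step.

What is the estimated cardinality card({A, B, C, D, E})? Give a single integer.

250000

Tables in S: A(50), B(500), C(500), D(40), E(100)
Edges inside S: E-D(d=100), D-C(d=5), C-B(d=100), B-A(d=4)
numerator = 50 * 500 * 500 * 40 * 100 = 50000000000
denominator = 100 * 5 * 100 * 4 = 200000
card(S) = 50000000000 / 200000 = 250000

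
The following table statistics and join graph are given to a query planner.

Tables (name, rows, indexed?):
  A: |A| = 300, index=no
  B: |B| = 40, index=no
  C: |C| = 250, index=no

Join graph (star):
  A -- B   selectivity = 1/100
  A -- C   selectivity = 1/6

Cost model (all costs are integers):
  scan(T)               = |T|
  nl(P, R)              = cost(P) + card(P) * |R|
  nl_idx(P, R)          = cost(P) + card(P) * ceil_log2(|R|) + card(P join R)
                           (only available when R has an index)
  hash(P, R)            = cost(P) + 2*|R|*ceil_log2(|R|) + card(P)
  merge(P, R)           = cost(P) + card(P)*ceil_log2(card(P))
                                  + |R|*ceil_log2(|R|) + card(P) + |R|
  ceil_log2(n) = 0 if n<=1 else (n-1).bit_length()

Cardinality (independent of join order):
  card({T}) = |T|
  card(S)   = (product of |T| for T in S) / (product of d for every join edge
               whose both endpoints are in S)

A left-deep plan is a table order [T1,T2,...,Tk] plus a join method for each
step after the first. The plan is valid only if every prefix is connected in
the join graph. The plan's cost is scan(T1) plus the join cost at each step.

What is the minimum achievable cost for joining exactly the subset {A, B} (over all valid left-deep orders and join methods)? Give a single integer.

Selinger DP over subsets of {A,B}:
  {A}: scan cost=300, card=300
  {B}: scan cost=40, card=40
  {AB}: card=120; try (B,hash)→1080, (A,merge)→3320, (B,merge)→3580, (A,hash)→5480, (A,nl)→12040, (B,nl)→12300; best=1080 via (B,hash)

1080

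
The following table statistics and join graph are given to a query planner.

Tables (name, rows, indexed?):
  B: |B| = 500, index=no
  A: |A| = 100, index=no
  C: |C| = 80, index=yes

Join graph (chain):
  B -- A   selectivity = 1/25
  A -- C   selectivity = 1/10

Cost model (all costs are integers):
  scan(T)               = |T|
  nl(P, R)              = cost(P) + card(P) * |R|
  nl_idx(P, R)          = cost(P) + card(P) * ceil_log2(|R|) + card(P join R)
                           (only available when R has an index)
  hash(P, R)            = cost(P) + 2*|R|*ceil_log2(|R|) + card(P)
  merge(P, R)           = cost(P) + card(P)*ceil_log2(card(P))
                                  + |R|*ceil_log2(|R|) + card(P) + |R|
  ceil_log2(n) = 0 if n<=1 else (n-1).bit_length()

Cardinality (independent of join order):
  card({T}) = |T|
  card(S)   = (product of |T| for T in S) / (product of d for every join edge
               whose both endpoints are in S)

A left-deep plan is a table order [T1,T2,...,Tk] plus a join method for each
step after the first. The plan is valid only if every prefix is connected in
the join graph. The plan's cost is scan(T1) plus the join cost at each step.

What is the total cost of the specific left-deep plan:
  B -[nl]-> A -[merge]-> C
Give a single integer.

75140

step 1: scan B: cost=500, card=500
step 2: join A via nl
    card(P join A) = 500*100/(25) = 2000
    cost = 500 + 500*100 = 50500
step 3: join C via merge
    card(P join C) = 2000*80/(10) = 16000
    cost = 50500 + 2000*11 + 80*7 + 2000 + 80 = 75140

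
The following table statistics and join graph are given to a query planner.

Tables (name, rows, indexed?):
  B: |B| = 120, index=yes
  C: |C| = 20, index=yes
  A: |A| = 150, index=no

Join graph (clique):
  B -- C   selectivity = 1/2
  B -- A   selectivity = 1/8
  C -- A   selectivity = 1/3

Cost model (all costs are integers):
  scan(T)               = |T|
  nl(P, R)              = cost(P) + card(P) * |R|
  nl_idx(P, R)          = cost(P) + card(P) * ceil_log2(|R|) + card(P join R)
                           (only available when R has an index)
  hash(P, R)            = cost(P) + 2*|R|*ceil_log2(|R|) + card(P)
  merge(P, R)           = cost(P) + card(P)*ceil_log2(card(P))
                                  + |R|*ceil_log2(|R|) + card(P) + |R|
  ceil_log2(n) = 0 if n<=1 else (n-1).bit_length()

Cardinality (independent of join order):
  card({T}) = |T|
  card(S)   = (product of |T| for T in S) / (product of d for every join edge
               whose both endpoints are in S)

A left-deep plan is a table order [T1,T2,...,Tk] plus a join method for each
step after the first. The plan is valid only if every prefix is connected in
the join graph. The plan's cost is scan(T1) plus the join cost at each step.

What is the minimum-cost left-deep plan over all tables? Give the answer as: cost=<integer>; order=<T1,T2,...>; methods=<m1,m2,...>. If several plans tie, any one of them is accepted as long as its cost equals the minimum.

Selinger DP (subsets sized 1..n):
  {B}: scan cost=120, card=120
  {C}: scan cost=20, card=20
  {A}: scan cost=150, card=150
  {BC}: card=1200; try (C,hash)→440, (B,merge)→1100, (C,merge)→1200, (B,nl_idx)→1360, (B,hash)→1720, (C,nl_idx)→1920 …(+2); best=440 via (C,hash)
  {AB}: card=2250; try (B,hash)→1980, (A,merge)→2430, (B,merge)→2460, (A,hash)→2640, (B,nl_idx)→3450, (A,nl)→18120 …(+1); best=1980 via (B,hash)
  {AC}: card=1000; try (C,hash)→500, (A,merge)→1490, (C,merge)→1620, (C,nl_idx)→1900, (A,hash)→2440, (A,nl)→3020 …(+1); best=500 via (C,hash)
  {ABC}: card=7500; try (B,hash)→3180, (A,hash)→4040, (C,hash)→4430, (B,merge)→12460, (B,nl_idx)→15000, (A,merge)→16190 …(+5); best=3180 via (B,hash)

cost=3180; order=A,C,B; methods=hash,hash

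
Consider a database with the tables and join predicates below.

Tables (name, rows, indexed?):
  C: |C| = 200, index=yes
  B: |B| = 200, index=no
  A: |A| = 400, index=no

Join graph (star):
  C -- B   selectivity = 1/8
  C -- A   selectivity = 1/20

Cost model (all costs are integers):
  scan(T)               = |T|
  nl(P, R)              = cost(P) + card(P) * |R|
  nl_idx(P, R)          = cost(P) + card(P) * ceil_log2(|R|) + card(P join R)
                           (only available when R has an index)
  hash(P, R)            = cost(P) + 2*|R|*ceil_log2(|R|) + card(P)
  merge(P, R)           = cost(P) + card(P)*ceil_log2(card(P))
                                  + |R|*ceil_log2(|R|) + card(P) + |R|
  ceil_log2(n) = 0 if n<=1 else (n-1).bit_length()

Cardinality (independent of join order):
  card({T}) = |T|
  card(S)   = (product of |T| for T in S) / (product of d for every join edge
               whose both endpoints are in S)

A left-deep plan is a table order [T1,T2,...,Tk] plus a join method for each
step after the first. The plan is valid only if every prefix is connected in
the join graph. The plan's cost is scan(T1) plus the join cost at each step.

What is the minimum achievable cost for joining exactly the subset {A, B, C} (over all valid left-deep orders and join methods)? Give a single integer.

11200

Selinger DP over subsets of {A,B,C}:
  {C}: scan cost=200, card=200
  {B}: scan cost=200, card=200
  {A}: scan cost=400, card=400
  {BC}: card=5000; try (C,hash)→3600, (B,hash)→3600, (C,merge)→3800, (B,merge)→3800, (C,nl_idx)→6800, (C,nl)→40200 …(+1); best=3600 via (C,hash)
  {AC}: card=4000; try (C,hash)→4000, (A,merge)→6000, (C,merge)→6200, (C,nl_idx)→7600, (A,hash)→7600, (A,nl)→80200 …(+1); best=4000 via (C,hash)
  {ABC}: card=100000; try (B,hash)→11200, (A,hash)→15800, (B,merge)→57800, (A,merge)→77600, (B,nl)→804000, (A,nl)→2003600; best=11200 via (B,hash)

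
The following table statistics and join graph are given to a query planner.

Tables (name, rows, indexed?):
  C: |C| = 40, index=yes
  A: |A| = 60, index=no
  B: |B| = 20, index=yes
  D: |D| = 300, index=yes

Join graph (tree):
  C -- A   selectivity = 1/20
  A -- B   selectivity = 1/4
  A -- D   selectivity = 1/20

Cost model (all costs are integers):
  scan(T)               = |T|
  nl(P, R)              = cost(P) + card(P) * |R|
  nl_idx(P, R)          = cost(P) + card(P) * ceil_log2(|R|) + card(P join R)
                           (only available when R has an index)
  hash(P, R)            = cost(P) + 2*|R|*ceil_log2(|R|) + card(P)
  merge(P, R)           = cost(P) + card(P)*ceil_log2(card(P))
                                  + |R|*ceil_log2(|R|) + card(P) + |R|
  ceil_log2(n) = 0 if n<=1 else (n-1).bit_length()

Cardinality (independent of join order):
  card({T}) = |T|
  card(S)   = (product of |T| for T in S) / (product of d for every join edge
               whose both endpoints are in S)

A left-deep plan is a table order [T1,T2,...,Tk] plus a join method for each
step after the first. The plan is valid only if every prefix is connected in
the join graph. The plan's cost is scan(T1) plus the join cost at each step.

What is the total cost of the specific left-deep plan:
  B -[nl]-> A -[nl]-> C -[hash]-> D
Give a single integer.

step 1: scan B: cost=20, card=20
step 2: join A via nl
    card(P join A) = 20*60/(4) = 300
    cost = 20 + 20*60 = 1220
step 3: join C via nl
    card(P join C) = 300*40/(20) = 600
    cost = 1220 + 300*40 = 13220
step 4: join D via hash
    card(P join D) = 600*300/(20) = 9000
    cost = 13220 + 2*300*9 + 600 = 19220

19220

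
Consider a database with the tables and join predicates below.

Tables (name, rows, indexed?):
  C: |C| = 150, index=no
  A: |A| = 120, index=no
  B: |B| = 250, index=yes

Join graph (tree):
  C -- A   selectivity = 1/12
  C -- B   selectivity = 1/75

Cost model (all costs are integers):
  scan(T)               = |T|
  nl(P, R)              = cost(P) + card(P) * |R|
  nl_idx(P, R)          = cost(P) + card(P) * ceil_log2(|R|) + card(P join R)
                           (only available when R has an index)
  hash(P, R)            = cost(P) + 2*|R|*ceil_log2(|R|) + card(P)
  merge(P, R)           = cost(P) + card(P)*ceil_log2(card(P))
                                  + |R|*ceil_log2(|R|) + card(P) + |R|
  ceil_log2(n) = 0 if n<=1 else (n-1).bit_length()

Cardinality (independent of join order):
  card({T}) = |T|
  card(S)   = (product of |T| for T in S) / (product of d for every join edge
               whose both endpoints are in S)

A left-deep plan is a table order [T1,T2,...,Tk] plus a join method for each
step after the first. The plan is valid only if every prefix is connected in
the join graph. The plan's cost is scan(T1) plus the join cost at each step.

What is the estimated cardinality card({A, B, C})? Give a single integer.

Tables in S: A(120), B(250), C(150)
Edges inside S: C-A(d=12), C-B(d=75)
numerator = 120 * 250 * 150 = 4500000
denominator = 12 * 75 = 900
card(S) = 4500000 / 900 = 5000

5000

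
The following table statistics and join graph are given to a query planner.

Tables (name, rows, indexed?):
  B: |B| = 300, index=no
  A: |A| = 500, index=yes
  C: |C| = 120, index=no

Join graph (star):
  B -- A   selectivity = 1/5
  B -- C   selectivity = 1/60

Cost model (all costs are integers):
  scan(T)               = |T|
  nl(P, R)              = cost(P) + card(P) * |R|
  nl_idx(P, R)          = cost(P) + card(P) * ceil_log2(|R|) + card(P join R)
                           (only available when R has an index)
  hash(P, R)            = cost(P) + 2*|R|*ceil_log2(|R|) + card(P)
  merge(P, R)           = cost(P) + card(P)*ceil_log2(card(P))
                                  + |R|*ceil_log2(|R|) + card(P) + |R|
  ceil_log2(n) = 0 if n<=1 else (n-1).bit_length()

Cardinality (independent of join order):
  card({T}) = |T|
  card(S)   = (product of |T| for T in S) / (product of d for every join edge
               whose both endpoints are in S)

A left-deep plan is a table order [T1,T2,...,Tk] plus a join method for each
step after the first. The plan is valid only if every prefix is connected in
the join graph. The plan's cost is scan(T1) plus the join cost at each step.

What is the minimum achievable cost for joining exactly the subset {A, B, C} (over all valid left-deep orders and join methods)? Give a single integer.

11880

Selinger DP over subsets of {A,B,C}:
  {B}: scan cost=300, card=300
  {A}: scan cost=500, card=500
  {C}: scan cost=120, card=120
  {AB}: card=30000; try (B,hash)→6400, (A,merge)→8300, (B,merge)→8500, (A,hash)→9600, (A,nl_idx)→33000, (A,nl)→150300 …(+1); best=6400 via (B,hash)
  {BC}: card=600; try (C,hash)→2280, (B,merge)→4080, (C,merge)→4260, (B,hash)→5640, (B,nl)→36120, (C,nl)→36300; best=2280 via (C,hash)
  {ABC}: card=60000; try (A,hash)→11880, (A,merge)→13880, (C,hash)→38080, (A,nl_idx)→67680, (A,nl)→302280, (C,merge)→487360 …(+1); best=11880 via (A,hash)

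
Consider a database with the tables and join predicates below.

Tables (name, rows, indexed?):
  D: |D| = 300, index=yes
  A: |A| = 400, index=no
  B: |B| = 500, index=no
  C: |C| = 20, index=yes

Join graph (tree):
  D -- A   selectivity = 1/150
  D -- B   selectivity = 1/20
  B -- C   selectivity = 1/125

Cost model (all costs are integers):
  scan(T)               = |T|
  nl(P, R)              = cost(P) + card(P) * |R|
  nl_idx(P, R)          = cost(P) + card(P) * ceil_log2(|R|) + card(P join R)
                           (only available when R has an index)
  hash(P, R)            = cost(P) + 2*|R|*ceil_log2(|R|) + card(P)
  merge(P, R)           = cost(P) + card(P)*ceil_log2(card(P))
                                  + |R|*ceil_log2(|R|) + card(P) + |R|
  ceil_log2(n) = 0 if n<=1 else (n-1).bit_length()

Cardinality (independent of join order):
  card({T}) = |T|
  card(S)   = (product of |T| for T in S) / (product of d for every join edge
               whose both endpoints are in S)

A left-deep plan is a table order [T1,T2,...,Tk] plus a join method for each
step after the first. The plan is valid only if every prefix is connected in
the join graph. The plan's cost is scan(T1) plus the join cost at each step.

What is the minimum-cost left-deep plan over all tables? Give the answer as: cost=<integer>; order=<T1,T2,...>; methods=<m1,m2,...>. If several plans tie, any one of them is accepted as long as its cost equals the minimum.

cost=11520; order=B,C,D,A; methods=hash,nl_idx,hash

Selinger DP (subsets sized 1..n):
  {D}: scan cost=300, card=300
  {A}: scan cost=400, card=400
  {B}: scan cost=500, card=500
  {C}: scan cost=20, card=20
  {AD}: card=800; try (D,nl_idx)→4800, (D,hash)→6200, (A,merge)→7300, (D,merge)→7400, (A,hash)→7800, (A,nl)→120300 …(+1); best=4800 via (D,nl_idx)
  {BD}: card=7500; try (D,hash)→6400, (B,merge)→8300, (D,merge)→8500, (B,hash)→9600, (D,nl_idx)→12500, (B,nl)→150300 …(+1); best=6400 via (D,hash)
  {BC}: card=80; try (C,hash)→1200, (C,nl_idx)→3080, (B,merge)→5140, (C,merge)→5620, (B,hash)→9040, (B,nl)→10020 …(+1); best=1200 via (C,hash)
  {ABD}: card=20000; try (B,hash)→14600, (B,merge)→18600, (A,hash)→21100, (A,merge)→115400, (B,nl)→404800, (A,nl)→3006400; best=14600 via (B,hash)
  {BCD}: card=1200; try (D,nl_idx)→3120, (D,merge)→4840, (D,hash)→6680, (C,hash)→14100, (D,nl)→25200, (C,nl_idx)→45100 …(+2); best=3120 via (D,nl_idx)
  {ABCD}: card=3200; try (A,hash)→11520, (A,merge)→21520, (C,hash)→34800, (C,nl_idx)→117800, (C,merge)→334720, (C,nl)→414600 …(+1); best=11520 via (A,hash)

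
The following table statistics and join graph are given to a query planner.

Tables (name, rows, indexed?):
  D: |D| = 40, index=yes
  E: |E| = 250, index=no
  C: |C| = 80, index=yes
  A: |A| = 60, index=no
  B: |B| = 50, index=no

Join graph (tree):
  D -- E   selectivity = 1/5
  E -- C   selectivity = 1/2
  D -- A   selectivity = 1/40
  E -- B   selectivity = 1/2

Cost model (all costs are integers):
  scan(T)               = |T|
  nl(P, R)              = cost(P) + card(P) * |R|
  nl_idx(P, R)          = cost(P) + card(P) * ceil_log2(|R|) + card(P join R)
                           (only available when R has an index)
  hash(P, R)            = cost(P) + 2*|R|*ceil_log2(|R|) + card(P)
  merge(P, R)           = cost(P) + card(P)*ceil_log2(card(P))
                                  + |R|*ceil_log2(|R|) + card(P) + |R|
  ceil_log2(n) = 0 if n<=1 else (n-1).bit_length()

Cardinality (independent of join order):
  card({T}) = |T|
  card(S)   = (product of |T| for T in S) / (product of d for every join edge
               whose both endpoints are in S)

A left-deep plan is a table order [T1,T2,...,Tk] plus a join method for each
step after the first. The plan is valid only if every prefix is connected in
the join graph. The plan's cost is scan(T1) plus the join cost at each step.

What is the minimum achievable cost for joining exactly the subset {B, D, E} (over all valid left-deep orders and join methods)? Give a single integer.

Selinger DP over subsets of {B,D,E}:
  {D}: scan cost=40, card=40
  {E}: scan cost=250, card=250
  {B}: scan cost=50, card=50
  {DE}: card=2000; try (D,hash)→980, (E,merge)→2570, (D,merge)→2780, (D,nl_idx)→3750, (E,hash)→4080, (E,nl)→10040 …(+1); best=980 via (D,hash)
  {BE}: card=6250; try (B,hash)→1100, (E,merge)→2650, (B,merge)→2850, (E,hash)→4100, (E,nl)→12550, (B,nl)→12750; best=1100 via (B,hash)
  {BDE}: card=50000; try (B,hash)→3580, (D,hash)→7830, (B,merge)→25330, (D,nl_idx)→88600, (D,merge)→88880, (B,nl)→100980 …(+1); best=3580 via (B,hash)

3580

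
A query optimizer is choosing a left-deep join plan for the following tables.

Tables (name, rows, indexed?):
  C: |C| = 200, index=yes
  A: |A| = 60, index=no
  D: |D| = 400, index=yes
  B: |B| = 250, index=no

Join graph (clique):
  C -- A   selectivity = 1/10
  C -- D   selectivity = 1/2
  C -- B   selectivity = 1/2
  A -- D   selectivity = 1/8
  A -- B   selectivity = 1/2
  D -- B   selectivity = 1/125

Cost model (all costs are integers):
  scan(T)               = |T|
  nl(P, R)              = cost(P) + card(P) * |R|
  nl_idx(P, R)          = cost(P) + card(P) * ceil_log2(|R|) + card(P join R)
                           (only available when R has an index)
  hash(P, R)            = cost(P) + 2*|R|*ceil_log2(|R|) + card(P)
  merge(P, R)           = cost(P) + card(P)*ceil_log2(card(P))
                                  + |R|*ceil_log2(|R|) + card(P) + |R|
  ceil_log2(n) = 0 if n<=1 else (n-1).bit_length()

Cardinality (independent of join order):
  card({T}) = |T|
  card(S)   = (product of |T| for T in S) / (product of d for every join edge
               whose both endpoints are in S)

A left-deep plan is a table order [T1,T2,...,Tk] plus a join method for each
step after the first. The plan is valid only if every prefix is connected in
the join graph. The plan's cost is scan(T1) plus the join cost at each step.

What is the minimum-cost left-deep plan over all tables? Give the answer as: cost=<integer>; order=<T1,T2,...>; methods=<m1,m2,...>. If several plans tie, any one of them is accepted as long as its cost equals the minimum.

Selinger DP (subsets sized 1..n):
  {C}: scan cost=200, card=200
  {A}: scan cost=60, card=60
  {D}: scan cost=400, card=400
  {B}: scan cost=250, card=250
  {AC}: card=1200; try (A,hash)→1120, (C,nl_idx)→1740, (C,merge)→2280, (A,merge)→2420, (C,hash)→3320, (C,nl)→12060 …(+1); best=1120 via (A,hash)
  {CD}: card=40000; try (C,hash)→4000, (D,merge)→6000, (C,merge)→6200, (D,hash)→7600, (D,nl_idx)→42000, (C,nl_idx)→43600 …(+2); best=4000 via (C,hash)
  {BC}: card=25000; try (C,hash)→3700, (B,merge)→4250, (C,merge)→4300, (B,hash)→4400, (C,nl_idx)→27250, (B,nl)→50200 …(+1); best=3700 via (C,hash)
  {AD}: card=3000; try (A,hash)→1520, (D,nl_idx)→3600, (D,merge)→4480, (A,merge)→4820, (D,hash)→7320, (D,nl)→24060 …(+1); best=1520 via (A,hash)
  {AB}: card=7500; try (A,hash)→1220, (B,merge)→2730, (A,merge)→2920, (B,hash)→4120, (B,nl)→15060, (A,nl)→15250; best=1220 via (A,hash)
  {BD}: card=800; try (D,nl_idx)→3300, (B,hash)→4800, (D,merge)→6500, (B,merge)→6650, (D,hash)→7700, (D,nl)→100250 …(+1); best=3300 via (D,nl_idx)
  {ACD}: card=30000; try (C,hash)→7720, (D,hash)→9520, (D,merge)→19520, (D,nl_idx)→41920, (C,merge)→42320, (A,hash)→44720 …(+5); best=7720 via (C,hash)
  {ABC}: card=75000; try (B,hash)→6320, (C,hash)→11920, (B,merge)→17770, (A,hash)→29420, (C,merge)→108020, (C,nl_idx)→136220 …(+4); best=6320 via (B,hash)
  {BCD}: card=40000; try (C,hash)→7300, (C,merge)→13900, (D,hash)→35900, (B,hash)→48000, (C,nl_idx)→49700, (C,nl)→163300 …(+5); best=7300 via (C,hash)
  {ABD}: card=3000; try (A,hash)→4820, (B,hash)→8520, (A,merge)→12520, (D,hash)→15920, (B,merge)→42770, (A,nl)→51300 …(+4); best=4820 via (A,hash)
  {ABCD}: card=15000; try (C,hash)→11020, (B,hash)→41720, (C,nl_idx)→43820, (C,merge)→45620, (A,hash)→48020, (D,hash)→88520 …(+8); best=11020 via (C,hash)

cost=11020; order=B,D,A,C; methods=nl_idx,hash,hash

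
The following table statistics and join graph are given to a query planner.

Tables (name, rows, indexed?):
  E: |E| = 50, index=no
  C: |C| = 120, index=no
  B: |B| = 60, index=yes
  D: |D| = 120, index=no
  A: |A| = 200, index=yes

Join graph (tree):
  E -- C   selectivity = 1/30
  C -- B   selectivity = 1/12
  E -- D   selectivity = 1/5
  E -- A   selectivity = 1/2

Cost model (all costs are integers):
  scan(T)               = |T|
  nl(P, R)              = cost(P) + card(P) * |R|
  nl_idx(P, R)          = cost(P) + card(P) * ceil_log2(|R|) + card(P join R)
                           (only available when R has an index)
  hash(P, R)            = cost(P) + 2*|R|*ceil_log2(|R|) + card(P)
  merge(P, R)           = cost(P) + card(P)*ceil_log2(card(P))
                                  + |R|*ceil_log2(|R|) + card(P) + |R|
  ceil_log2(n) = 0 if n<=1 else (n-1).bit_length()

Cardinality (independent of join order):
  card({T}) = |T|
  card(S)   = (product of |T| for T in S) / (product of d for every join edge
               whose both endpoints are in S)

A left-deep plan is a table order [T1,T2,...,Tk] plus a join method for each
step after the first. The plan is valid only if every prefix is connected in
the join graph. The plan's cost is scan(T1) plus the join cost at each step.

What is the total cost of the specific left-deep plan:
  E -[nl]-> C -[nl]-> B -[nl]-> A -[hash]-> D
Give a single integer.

319730

step 1: scan E: cost=50, card=50
step 2: join C via nl
    card(P join C) = 50*120/(30) = 200
    cost = 50 + 50*120 = 6050
step 3: join B via nl
    card(P join B) = 200*60/(12) = 1000
    cost = 6050 + 200*60 = 18050
step 4: join A via nl
    card(P join A) = 1000*200/(2) = 100000
    cost = 18050 + 1000*200 = 218050
step 5: join D via hash
    card(P join D) = 100000*120/(5) = 2400000
    cost = 218050 + 2*120*7 + 100000 = 319730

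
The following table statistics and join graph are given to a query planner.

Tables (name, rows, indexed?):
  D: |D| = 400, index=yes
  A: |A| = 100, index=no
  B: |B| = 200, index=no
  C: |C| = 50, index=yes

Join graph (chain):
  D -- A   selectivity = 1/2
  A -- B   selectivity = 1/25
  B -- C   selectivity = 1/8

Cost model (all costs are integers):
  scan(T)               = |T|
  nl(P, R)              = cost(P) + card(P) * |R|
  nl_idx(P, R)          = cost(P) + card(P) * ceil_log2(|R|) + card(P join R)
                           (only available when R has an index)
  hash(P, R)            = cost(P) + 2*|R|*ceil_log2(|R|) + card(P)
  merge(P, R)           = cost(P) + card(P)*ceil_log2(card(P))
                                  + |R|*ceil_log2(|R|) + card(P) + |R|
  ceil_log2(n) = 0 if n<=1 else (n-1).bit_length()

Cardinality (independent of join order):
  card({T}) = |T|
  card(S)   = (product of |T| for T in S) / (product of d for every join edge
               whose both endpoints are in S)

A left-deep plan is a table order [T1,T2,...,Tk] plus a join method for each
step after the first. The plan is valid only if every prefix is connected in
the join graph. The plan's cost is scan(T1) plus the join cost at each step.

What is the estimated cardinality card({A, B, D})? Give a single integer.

Tables in S: A(100), B(200), D(400)
Edges inside S: D-A(d=2), A-B(d=25)
numerator = 100 * 200 * 400 = 8000000
denominator = 2 * 25 = 50
card(S) = 8000000 / 50 = 160000

160000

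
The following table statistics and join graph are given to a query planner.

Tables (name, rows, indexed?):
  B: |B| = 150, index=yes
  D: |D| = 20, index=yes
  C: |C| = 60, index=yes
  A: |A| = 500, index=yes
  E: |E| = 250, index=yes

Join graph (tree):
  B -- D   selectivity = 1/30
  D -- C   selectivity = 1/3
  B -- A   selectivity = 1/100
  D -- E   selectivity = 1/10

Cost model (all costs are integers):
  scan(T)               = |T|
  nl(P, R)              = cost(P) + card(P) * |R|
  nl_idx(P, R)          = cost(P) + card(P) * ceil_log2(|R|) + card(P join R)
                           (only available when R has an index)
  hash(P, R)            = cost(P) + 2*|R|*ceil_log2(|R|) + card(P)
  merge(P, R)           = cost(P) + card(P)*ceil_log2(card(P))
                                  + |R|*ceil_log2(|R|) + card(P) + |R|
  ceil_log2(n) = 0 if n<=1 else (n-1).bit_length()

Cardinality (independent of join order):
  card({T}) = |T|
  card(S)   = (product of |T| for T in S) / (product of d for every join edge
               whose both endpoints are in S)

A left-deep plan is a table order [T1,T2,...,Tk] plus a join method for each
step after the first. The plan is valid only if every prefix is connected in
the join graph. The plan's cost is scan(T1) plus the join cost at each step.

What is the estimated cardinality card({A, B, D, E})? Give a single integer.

12500

Tables in S: A(500), B(150), D(20), E(250)
Edges inside S: B-D(d=30), B-A(d=100), D-E(d=10)
numerator = 500 * 150 * 20 * 250 = 375000000
denominator = 30 * 100 * 10 = 30000
card(S) = 375000000 / 30000 = 12500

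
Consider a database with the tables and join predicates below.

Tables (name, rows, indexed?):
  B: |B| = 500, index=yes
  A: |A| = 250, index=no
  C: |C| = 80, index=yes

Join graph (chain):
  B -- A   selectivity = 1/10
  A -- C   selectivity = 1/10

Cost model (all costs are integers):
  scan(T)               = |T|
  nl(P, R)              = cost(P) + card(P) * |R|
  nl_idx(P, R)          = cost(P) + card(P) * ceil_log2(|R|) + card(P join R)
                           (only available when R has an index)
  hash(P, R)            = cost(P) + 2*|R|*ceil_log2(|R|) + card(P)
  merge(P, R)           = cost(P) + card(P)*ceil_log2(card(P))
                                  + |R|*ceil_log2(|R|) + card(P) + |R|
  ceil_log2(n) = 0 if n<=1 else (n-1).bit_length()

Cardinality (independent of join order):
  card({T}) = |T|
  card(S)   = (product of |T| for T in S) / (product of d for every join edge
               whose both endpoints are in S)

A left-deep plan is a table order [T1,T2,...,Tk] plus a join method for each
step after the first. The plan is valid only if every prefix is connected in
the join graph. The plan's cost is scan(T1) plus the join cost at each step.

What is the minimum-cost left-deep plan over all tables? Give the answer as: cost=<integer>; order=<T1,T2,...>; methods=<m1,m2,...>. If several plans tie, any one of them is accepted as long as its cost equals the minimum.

Selinger DP (subsets sized 1..n):
  {B}: scan cost=500, card=500
  {A}: scan cost=250, card=250
  {C}: scan cost=80, card=80
  {AB}: card=12500; try (A,hash)→5000, (B,merge)→7500, (A,merge)→7750, (B,hash)→9500, (B,nl_idx)→15000, (B,nl)→125250 …(+1); best=5000 via (A,hash)
  {AC}: card=2000; try (C,hash)→1620, (A,merge)→2970, (C,merge)→3140, (C,nl_idx)→4000, (A,hash)→4160, (A,nl)→20080 …(+1); best=1620 via (C,hash)
  {ABC}: card=100000; try (B,hash)→12620, (C,hash)→18620, (B,merge)→30620, (B,nl_idx)→119620, (C,nl_idx)→192500, (C,merge)→193140 …(+2); best=12620 via (B,hash)

cost=12620; order=A,C,B; methods=hash,hash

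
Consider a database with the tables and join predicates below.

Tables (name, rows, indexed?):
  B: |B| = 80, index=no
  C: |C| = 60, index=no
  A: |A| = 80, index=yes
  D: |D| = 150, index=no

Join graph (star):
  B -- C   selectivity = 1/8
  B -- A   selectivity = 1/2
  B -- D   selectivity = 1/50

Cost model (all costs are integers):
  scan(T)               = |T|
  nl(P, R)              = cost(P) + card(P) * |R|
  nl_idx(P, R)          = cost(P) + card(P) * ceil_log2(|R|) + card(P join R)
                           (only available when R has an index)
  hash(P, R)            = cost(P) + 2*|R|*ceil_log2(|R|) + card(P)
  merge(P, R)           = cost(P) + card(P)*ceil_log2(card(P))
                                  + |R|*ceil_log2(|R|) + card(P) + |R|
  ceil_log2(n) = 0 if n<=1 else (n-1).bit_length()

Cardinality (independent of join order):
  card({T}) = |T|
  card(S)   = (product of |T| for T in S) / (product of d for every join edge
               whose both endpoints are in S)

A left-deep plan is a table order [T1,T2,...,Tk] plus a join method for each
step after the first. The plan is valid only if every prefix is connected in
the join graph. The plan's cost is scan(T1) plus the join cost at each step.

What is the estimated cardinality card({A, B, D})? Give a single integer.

Tables in S: A(80), B(80), D(150)
Edges inside S: B-A(d=2), B-D(d=50)
numerator = 80 * 80 * 150 = 960000
denominator = 2 * 50 = 100
card(S) = 960000 / 100 = 9600

9600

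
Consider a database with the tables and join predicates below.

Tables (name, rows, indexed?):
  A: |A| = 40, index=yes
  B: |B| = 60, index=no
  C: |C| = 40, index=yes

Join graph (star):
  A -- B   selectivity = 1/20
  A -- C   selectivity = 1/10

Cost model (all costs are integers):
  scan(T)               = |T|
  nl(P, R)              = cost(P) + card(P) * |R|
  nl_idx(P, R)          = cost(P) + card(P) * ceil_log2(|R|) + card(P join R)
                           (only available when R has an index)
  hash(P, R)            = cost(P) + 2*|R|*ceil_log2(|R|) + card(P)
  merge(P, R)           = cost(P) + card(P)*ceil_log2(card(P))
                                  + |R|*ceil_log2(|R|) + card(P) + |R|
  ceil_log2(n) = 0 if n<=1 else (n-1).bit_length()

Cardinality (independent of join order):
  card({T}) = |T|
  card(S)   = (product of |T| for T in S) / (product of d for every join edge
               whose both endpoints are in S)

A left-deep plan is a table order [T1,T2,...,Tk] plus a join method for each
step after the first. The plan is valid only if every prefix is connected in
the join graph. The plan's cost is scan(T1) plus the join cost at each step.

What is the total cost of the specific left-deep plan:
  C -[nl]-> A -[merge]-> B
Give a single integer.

step 1: scan C: cost=40, card=40
step 2: join A via nl
    card(P join A) = 40*40/(10) = 160
    cost = 40 + 40*40 = 1640
step 3: join B via merge
    card(P join B) = 160*60/(20) = 480
    cost = 1640 + 160*8 + 60*6 + 160 + 60 = 3500

3500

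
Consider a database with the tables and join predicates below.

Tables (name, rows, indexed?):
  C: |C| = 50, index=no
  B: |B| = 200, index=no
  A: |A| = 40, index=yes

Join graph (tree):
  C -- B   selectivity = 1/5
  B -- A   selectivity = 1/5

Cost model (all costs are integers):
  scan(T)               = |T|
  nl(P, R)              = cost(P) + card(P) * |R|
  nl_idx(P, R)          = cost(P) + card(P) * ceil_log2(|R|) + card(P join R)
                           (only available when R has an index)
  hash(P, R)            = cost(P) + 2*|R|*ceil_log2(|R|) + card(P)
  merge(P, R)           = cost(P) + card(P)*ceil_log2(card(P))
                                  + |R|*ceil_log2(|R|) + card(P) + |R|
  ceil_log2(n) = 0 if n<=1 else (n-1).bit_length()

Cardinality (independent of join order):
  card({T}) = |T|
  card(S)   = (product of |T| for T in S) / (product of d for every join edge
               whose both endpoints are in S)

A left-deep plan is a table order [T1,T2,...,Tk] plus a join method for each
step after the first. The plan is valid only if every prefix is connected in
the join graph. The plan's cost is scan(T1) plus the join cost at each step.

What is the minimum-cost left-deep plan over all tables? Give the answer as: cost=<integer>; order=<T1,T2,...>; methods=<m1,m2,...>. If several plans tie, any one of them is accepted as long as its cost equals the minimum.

cost=3080; order=B,A,C; methods=hash,hash

Selinger DP (subsets sized 1..n):
  {C}: scan cost=50, card=50
  {B}: scan cost=200, card=200
  {A}: scan cost=40, card=40
  {BC}: card=2000; try (C,hash)→1000, (B,merge)→2200, (C,merge)→2350, (B,hash)→3300, (B,nl)→10050, (C,nl)→10200; best=1000 via (C,hash)
  {AB}: card=1600; try (A,hash)→880, (B,merge)→2120, (A,merge)→2280, (A,nl_idx)→3000, (B,hash)→3280, (B,nl)→8040 …(+1); best=880 via (A,hash)
  {ABC}: card=16000; try (C,hash)→3080, (A,hash)→3480, (C,merge)→20430, (A,merge)→25280, (A,nl_idx)→29000, (C,nl)→80880 …(+1); best=3080 via (C,hash)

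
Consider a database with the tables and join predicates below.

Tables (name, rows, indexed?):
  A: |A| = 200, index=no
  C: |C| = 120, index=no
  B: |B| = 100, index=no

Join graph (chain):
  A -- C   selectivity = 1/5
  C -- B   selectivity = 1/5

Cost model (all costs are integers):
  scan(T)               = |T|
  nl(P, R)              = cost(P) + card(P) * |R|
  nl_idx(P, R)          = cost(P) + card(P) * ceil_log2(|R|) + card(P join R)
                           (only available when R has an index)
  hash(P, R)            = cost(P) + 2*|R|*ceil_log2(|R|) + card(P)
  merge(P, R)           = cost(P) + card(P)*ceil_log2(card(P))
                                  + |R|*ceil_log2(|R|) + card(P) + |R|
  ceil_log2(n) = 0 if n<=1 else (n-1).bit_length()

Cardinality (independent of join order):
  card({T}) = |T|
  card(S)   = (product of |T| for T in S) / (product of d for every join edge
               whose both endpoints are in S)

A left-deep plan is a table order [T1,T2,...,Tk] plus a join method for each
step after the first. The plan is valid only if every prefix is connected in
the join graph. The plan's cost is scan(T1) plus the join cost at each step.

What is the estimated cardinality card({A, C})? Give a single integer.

Tables in S: A(200), C(120)
Edges inside S: A-C(d=5)
numerator = 200 * 120 = 24000
denominator = 5 = 5
card(S) = 24000 / 5 = 4800

4800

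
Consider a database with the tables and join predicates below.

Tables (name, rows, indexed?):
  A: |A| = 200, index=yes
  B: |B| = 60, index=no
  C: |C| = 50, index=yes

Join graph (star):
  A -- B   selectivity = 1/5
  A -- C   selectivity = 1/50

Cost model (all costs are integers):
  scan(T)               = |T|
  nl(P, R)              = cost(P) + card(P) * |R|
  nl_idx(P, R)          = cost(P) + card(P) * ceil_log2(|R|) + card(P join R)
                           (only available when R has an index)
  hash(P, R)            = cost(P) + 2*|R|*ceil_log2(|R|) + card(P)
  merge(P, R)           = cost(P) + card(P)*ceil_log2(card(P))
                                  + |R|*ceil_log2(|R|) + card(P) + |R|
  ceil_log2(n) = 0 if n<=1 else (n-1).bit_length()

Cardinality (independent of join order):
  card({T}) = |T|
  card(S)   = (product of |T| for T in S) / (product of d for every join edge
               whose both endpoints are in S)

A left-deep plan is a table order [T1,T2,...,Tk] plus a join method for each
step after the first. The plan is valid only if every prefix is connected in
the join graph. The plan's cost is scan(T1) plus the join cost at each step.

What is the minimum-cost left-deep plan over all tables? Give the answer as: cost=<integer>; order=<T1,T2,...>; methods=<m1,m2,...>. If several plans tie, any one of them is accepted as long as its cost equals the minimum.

cost=1570; order=C,A,B; methods=nl_idx,hash

Selinger DP (subsets sized 1..n):
  {A}: scan cost=200, card=200
  {B}: scan cost=60, card=60
  {C}: scan cost=50, card=50
  {AB}: card=2400; try (B,hash)→1120, (A,merge)→2280, (B,merge)→2420, (A,nl_idx)→2940, (A,hash)→3320, (A,nl)→12060 …(+1); best=1120 via (B,hash)
  {AC}: card=200; try (A,nl_idx)→650, (C,hash)→1000, (C,nl_idx)→1600, (A,merge)→2200, (C,merge)→2350, (A,hash)→3300 …(+2); best=650 via (A,nl_idx)
  {ABC}: card=2400; try (B,hash)→1570, (B,merge)→2870, (C,hash)→4120, (B,nl)→12650, (C,nl_idx)→17920, (C,merge)→32670 …(+1); best=1570 via (B,hash)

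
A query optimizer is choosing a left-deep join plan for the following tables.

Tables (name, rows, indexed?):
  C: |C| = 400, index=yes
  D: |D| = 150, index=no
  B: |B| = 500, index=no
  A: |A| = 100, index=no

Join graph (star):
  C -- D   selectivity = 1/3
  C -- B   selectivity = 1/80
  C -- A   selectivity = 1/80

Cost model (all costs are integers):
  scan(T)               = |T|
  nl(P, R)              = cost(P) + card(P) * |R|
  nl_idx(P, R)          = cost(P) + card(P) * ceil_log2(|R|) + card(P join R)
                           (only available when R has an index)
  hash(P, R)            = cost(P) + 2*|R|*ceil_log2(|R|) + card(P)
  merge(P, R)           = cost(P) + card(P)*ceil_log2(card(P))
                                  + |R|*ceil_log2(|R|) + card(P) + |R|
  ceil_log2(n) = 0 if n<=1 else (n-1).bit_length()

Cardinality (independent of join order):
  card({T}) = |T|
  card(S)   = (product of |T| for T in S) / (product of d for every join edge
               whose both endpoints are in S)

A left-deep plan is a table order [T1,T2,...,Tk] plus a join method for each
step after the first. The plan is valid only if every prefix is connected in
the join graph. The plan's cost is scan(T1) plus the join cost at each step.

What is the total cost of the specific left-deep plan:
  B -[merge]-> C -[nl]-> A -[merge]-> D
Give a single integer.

step 1: scan B: cost=500, card=500
step 2: join C via merge
    card(P join C) = 500*400/(80) = 2500
    cost = 500 + 500*9 + 400*9 + 500 + 400 = 9500
step 3: join A via nl
    card(P join A) = 2500*100/(80) = 3125
    cost = 9500 + 2500*100 = 259500
step 4: join D via merge
    card(P join D) = 3125*150/(3) = 156250
    cost = 259500 + 3125*12 + 150*8 + 3125 + 150 = 301475

301475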